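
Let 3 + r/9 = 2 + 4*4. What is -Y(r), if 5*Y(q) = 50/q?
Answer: -2/27 ≈ -0.074074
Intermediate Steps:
r = 135 (r = -27 + 9*(2 + 4*4) = -27 + 9*(2 + 16) = -27 + 9*18 = -27 + 162 = 135)
Y(q) = 10/q (Y(q) = (50/q)/5 = 10/q)
-Y(r) = -10/135 = -1*2/27 = -2/27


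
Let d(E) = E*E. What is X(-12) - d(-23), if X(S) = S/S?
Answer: -528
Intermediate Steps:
X(S) = 1
d(E) = E²
X(-12) - d(-23) = 1 - 1*(-23)² = 1 - 1*529 = 1 - 529 = -528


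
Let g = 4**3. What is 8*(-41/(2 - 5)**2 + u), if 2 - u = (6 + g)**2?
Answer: -352984/9 ≈ -39220.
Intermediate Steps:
g = 64
u = -4898 (u = 2 - (6 + 64)**2 = 2 - 1*70**2 = 2 - 1*4900 = 2 - 4900 = -4898)
8*(-41/(2 - 5)**2 + u) = 8*(-41/(2 - 5)**2 - 4898) = 8*(-41/((-3)**2) - 4898) = 8*(-41/9 - 4898) = 8*(-44123/9) = -352984/9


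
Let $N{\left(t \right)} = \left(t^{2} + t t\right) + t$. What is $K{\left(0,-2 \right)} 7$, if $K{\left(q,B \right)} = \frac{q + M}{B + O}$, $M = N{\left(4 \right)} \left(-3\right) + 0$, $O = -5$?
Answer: $108$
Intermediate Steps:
$N{\left(t \right)} = t + 2 t^{2}$ ($N{\left(t \right)} = \left(t^{2} + t^{2}\right) + t = 2 t^{2} + t = t + 2 t^{2}$)
$M = -108$ ($M = 4 \left(1 + 2 \cdot 4\right) \left(-3\right) + 0 = 4 \left(1 + 8\right) \left(-3\right) + 0 = 4 \cdot 9 \left(-3\right) + 0 = 36 \left(-3\right) + 0 = -108 + 0 = -108$)
$K{\left(q,B \right)} = \frac{-108 + q}{-5 + B}$ ($K{\left(q,B \right)} = \frac{q - 108}{B - 5} = \frac{-108 + q}{-5 + B}$)
$K{\left(0,-2 \right)} 7 = \frac{-108 + 0}{-5 - 2} \cdot 7 = \frac{1}{-7} \left(-108\right) 7 = \left(- \frac{1}{7}\right) \left(-108\right) 7 = \frac{108}{7} \cdot 7 = 108$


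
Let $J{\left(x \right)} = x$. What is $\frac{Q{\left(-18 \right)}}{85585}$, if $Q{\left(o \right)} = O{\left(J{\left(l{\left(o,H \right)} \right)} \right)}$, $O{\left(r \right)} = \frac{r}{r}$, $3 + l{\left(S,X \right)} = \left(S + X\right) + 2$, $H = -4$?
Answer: $\frac{1}{85585} \approx 1.1684 \cdot 10^{-5}$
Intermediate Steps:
$l{\left(S,X \right)} = -1 + S + X$ ($l{\left(S,X \right)} = -3 + \left(\left(S + X\right) + 2\right) = -3 + \left(2 + S + X\right) = -1 + S + X$)
$O{\left(r \right)} = 1$
$Q{\left(o \right)} = 1$
$\frac{Q{\left(-18 \right)}}{85585} = 1 \cdot \frac{1}{85585} = \frac{1}{85585}$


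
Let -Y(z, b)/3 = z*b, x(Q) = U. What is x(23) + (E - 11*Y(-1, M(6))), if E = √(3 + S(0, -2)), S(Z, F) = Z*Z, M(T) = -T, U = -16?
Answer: 182 + √3 ≈ 183.73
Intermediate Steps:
S(Z, F) = Z²
x(Q) = -16
E = √3 (E = √(3 + 0²) = √(3 + 0) = √3 ≈ 1.7320)
Y(z, b) = -3*b*z (Y(z, b) = -3*z*b = -3*b*z)
x(23) + (E - 11*Y(-1, M(6))) = -16 + (√3 - (-33)*(-1*6)*(-1)) = -16 + (√3 - (-33)*(-6)*(-1)) = -16 + (√3 - 11*(-18)) = -16 + (√3 + 198) = -16 + (198 + √3) = 182 + √3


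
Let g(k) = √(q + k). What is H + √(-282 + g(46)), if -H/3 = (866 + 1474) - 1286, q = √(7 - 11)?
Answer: -3162 + √(-282 + √2*√(23 + I)) ≈ -3162.0 + 16.59*I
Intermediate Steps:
q = 2*I (q = √(-4) = 2*I ≈ 2.0*I)
g(k) = √(k + 2*I) (g(k) = √(2*I + k) = √(k + 2*I))
H = -3162 (H = -3*((866 + 1474) - 1286) = -3*(2340 - 1286) = -3*1054 = -3162)
H + √(-282 + g(46)) = -3162 + √(-282 + √(46 + 2*I))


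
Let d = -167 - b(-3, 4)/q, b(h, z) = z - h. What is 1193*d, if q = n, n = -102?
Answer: -20313211/102 ≈ -1.9915e+5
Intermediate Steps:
q = -102
d = -17027/102 (d = -167 - (4 - 1*(-3))/(-102) = -167 - (4 + 3)*(-1)/102 = -167 - 7*(-1)/102 = -167 - 1*(-7/102) = -167 + 7/102 = -17027/102 ≈ -166.93)
1193*d = 1193*(-17027/102) = -20313211/102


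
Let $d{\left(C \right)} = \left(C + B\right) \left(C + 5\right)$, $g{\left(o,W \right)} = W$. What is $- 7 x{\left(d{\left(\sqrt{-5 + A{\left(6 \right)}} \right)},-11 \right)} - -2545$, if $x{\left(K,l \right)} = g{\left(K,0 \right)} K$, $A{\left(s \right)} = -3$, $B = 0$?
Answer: $2545$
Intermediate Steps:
$d{\left(C \right)} = C \left(5 + C\right)$ ($d{\left(C \right)} = \left(C + 0\right) \left(C + 5\right) = C \left(5 + C\right)$)
$x{\left(K,l \right)} = 0$ ($x{\left(K,l \right)} = 0 K = 0$)
$- 7 x{\left(d{\left(\sqrt{-5 + A{\left(6 \right)}} \right)},-11 \right)} - -2545 = \left(-7\right) 0 - -2545 = 0 + 2545 = 2545$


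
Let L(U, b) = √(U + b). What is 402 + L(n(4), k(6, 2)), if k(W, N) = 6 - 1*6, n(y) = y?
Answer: 404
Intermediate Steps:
k(W, N) = 0 (k(W, N) = 6 - 6 = 0)
402 + L(n(4), k(6, 2)) = 402 + √(4 + 0) = 402 + √4 = 402 + 2 = 404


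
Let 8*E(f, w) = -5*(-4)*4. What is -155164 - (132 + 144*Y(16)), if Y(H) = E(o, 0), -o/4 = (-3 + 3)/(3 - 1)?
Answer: -156736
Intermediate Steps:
o = 0 (o = -4*(-3 + 3)/(3 - 1) = -0/2 = -4*0 = 0)
E(f, w) = 10 (E(f, w) = (-5*(-4)*4)/8 = (20*4)/8 = (1/8)*80 = 10)
Y(H) = 10
-155164 - (132 + 144*Y(16)) = -155164 - (132 + 144*10) = -155164 - (132 + 1440) = -155164 - 1*1572 = -155164 - 1572 = -156736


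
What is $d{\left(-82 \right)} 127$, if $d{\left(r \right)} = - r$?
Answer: $10414$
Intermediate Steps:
$d{\left(-82 \right)} 127 = \left(-1\right) \left(-82\right) 127 = 82 \cdot 127 = 10414$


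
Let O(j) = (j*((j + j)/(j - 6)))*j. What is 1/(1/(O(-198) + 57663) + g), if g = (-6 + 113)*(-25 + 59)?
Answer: 2274003/8272822931 ≈ 0.00027488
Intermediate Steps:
O(j) = 2*j³/(-6 + j) (O(j) = (j*((2*j)/(-6 + j)))*j = (j*(2*j/(-6 + j)))*j = (2*j²/(-6 + j))*j = 2*j³/(-6 + j))
g = 3638 (g = 107*34 = 3638)
1/(1/(O(-198) + 57663) + g) = 1/(1/(2*(-198)³/(-6 - 198) + 57663) + 3638) = 1/(1/(2*(-7762392)/(-204) + 57663) + 3638) = 1/(1/(2*(-7762392)*(-1/204) + 57663) + 3638) = 1/(1/(1293732/17 + 57663) + 3638) = 1/(1/(2274003/17) + 3638) = 1/(17/2274003 + 3638) = 1/(8272822931/2274003) = 2274003/8272822931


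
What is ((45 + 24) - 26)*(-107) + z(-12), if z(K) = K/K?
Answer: -4600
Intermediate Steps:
z(K) = 1
((45 + 24) - 26)*(-107) + z(-12) = ((45 + 24) - 26)*(-107) + 1 = (69 - 26)*(-107) + 1 = 43*(-107) + 1 = -4601 + 1 = -4600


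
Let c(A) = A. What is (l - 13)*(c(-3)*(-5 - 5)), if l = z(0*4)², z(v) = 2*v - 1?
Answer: -360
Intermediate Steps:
z(v) = -1 + 2*v
l = 1 (l = (-1 + 2*(0*4))² = (-1 + 2*0)² = (-1 + 0)² = (-1)² = 1)
(l - 13)*(c(-3)*(-5 - 5)) = (1 - 13)*(-3*(-5 - 5)) = -(-36)*(-10) = -12*30 = -360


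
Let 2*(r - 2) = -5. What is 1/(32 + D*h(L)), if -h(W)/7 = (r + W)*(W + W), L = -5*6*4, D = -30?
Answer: 1/6073232 ≈ 1.6466e-7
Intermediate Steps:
r = -½ (r = 2 + (½)*(-5) = 2 - 5/2 = -½ ≈ -0.50000)
L = -120 (L = -30*4 = -120)
h(W) = -14*W*(-½ + W) (h(W) = -7*(-½ + W)*(W + W) = -7*(-½ + W)*2*W = -14*W*(-½ + W))
1/(32 + D*h(L)) = 1/(32 - 210*(-120)*(1 - 2*(-120))) = 1/(32 - 210*(-120)*(1 + 240)) = 1/(32 - 210*(-120)*241) = 1/(32 - 30*(-202440)) = 1/(32 + 6073200) = 1/6073232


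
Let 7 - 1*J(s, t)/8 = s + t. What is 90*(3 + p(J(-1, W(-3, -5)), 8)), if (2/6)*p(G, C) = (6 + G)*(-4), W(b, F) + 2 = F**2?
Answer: 123390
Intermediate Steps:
W(b, F) = -2 + F**2
J(s, t) = 56 - 8*s - 8*t (J(s, t) = 56 - 8*(s + t) = 56 + (-8*s - 8*t) = 56 - 8*s - 8*t)
p(G, C) = -72 - 12*G (p(G, C) = 3*((6 + G)*(-4)) = 3*(-24 - 4*G) = -72 - 12*G)
90*(3 + p(J(-1, W(-3, -5)), 8)) = 90*(3 + (-72 - 12*(56 - 8*(-1) - 8*(-2 + (-5)**2)))) = 90*(3 + (-72 - 12*(56 + 8 - 8*(-2 + 25)))) = 90*(3 + (-72 - 12*(56 + 8 - 8*23))) = 90*(3 + (-72 - 12*(56 + 8 - 184))) = 90*(3 + (-72 - 12*(-120))) = 90*(3 + (-72 + 1440)) = 90*(3 + 1368) = 90*1371 = 123390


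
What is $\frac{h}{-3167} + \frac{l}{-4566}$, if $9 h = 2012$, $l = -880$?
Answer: $\frac{2649308}{21690783} \approx 0.12214$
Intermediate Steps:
$h = \frac{2012}{9}$ ($h = \frac{1}{9} \cdot 2012 = \frac{2012}{9} \approx 223.56$)
$\frac{h}{-3167} + \frac{l}{-4566} = \frac{2012}{9 \left(-3167\right)} - \frac{880}{-4566} = \frac{2012}{9} \left(- \frac{1}{3167}\right) - - \frac{440}{2283} = - \frac{2012}{28503} + \frac{440}{2283} = \frac{2649308}{21690783}$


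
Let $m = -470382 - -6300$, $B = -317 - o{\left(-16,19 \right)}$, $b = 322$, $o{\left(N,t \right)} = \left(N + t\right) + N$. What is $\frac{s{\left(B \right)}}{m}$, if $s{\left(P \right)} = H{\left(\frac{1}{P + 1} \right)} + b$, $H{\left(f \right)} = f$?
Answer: $- \frac{97565}{140616846} \approx -0.00069384$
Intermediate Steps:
$o{\left(N,t \right)} = t + 2 N$
$B = -304$ ($B = -317 - \left(19 + 2 \left(-16\right)\right) = -317 - \left(19 - 32\right) = -317 - -13 = -317 + 13 = -304$)
$s{\left(P \right)} = 322 + \frac{1}{1 + P}$ ($s{\left(P \right)} = \frac{1}{P + 1} + 322 = \frac{1}{1 + P} + 322 = 322 + \frac{1}{1 + P}$)
$m = -464082$ ($m = -470382 + 6300 = -464082$)
$\frac{s{\left(B \right)}}{m} = \frac{\frac{1}{1 - 304} \left(323 + 322 \left(-304\right)\right)}{-464082} = \frac{323 - 97888}{-303} \left(- \frac{1}{464082}\right) = \left(- \frac{1}{303}\right) \left(-97565\right) \left(- \frac{1}{464082}\right) = \frac{97565}{303} \left(- \frac{1}{464082}\right) = - \frac{97565}{140616846}$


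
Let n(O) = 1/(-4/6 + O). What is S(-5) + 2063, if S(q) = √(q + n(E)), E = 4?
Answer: 2063 + I*√470/10 ≈ 2063.0 + 2.1679*I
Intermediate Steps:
n(O) = 1/(-⅔ + O) (n(O) = 1/(-4*⅙ + O) = 1/(-⅔ + O))
S(q) = √(3/10 + q) (S(q) = √(q + 3/(-2 + 3*4)) = √(q + 3/(-2 + 12)) = √(q + 3/10) = √(3/10 + q))
S(-5) + 2063 = √(30 + 100*(-5))/10 + 2063 = √(30 - 500)/10 + 2063 = √(-470)/10 + 2063 = (I*√470)/10 + 2063 = I*√470/10 + 2063 = 2063 + I*√470/10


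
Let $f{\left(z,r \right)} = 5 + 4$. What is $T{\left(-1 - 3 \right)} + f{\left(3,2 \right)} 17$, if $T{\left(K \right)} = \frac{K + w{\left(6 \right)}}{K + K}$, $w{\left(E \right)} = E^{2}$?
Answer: $149$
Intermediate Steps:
$f{\left(z,r \right)} = 9$
$T{\left(K \right)} = \frac{36 + K}{2 K}$ ($T{\left(K \right)} = \frac{K + 6^{2}}{K + K} = \frac{K + 36}{2 K} = \left(36 + K\right) \frac{1}{2 K} = \frac{36 + K}{2 K}$)
$T{\left(-1 - 3 \right)} + f{\left(3,2 \right)} 17 = \frac{36 - 4}{2 \left(-1 - 3\right)} + 9 \cdot 17 = \frac{36 - 4}{2 \left(-4\right)} + 153 = \frac{1}{2} \left(- \frac{1}{4}\right) 32 + 153 = -4 + 153 = 149$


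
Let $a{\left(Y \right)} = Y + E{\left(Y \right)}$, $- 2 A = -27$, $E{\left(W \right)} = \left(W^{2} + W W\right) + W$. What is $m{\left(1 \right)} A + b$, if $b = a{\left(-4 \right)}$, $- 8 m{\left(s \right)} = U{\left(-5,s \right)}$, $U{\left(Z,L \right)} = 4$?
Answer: $\frac{69}{4} \approx 17.25$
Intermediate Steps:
$E{\left(W \right)} = W + 2 W^{2}$ ($E{\left(W \right)} = \left(W^{2} + W^{2}\right) + W = 2 W^{2} + W = W + 2 W^{2}$)
$m{\left(s \right)} = - \frac{1}{2}$ ($m{\left(s \right)} = \left(- \frac{1}{8}\right) 4 = - \frac{1}{2}$)
$A = \frac{27}{2}$ ($A = \left(- \frac{1}{2}\right) \left(-27\right) = \frac{27}{2} \approx 13.5$)
$a{\left(Y \right)} = Y + Y \left(1 + 2 Y\right)$
$b = 24$ ($b = 2 \left(-4\right) \left(1 - 4\right) = 2 \left(-4\right) \left(-3\right) = 24$)
$m{\left(1 \right)} A + b = \left(- \frac{1}{2}\right) \frac{27}{2} + 24 = - \frac{27}{4} + 24 = \frac{69}{4}$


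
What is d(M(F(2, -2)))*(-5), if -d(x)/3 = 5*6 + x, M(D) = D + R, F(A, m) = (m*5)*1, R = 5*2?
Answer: 450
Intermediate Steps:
R = 10
F(A, m) = 5*m (F(A, m) = (5*m)*1 = 5*m)
M(D) = 10 + D (M(D) = D + 10 = 10 + D)
d(x) = -90 - 3*x (d(x) = -3*(5*6 + x) = -3*(30 + x) = -90 - 3*x)
d(M(F(2, -2)))*(-5) = (-90 - 3*(10 + 5*(-2)))*(-5) = (-90 - 3*(10 - 10))*(-5) = (-90 - 3*0)*(-5) = (-90 + 0)*(-5) = -90*(-5) = 450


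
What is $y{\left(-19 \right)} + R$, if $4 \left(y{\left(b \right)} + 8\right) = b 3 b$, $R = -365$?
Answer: $- \frac{409}{4} \approx -102.25$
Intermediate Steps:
$y{\left(b \right)} = -8 + \frac{3 b^{2}}{4}$ ($y{\left(b \right)} = -8 + \frac{b 3 b}{4} = -8 + \frac{3 b b}{4} = -8 + \frac{3 b^{2}}{4}$)
$y{\left(-19 \right)} + R = \left(-8 + \frac{3 \left(-19\right)^{2}}{4}\right) - 365 = \left(-8 + \frac{3}{4} \cdot 361\right) - 365 = \left(-8 + \frac{1083}{4}\right) - 365 = \frac{1051}{4} - 365 = - \frac{409}{4}$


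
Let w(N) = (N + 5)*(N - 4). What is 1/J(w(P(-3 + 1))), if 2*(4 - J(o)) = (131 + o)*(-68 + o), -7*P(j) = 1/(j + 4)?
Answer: 76832/375613251 ≈ 0.00020455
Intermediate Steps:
P(j) = -1/(7*(4 + j)) (P(j) = -1/(7*(j + 4)) = -1/(7*(4 + j)))
w(N) = (-4 + N)*(5 + N) (w(N) = (5 + N)*(-4 + N) = (-4 + N)*(5 + N))
J(o) = 4 - (-68 + o)*(131 + o)/2 (J(o) = 4 - (131 + o)*(-68 + o)/2 = 4 - (-68 + o)*(131 + o)/2)
1/J(w(P(-3 + 1))) = 1/(4458 - 63*(-20 - 1/(28 + 7*(-3 + 1)) + (-1/(28 + 7*(-3 + 1)))²)/2 - (-20 - 1/(28 + 7*(-3 + 1)) + (-1/(28 + 7*(-3 + 1)))²)²/2) = 1/(4458 - 63*(-20 - 1/(28 + 7*(-2)) + (-1/(28 + 7*(-2)))²)/2 - (-20 - 1/(28 + 7*(-2)) + (-1/(28 + 7*(-2)))²)²/2) = 1/(4458 - 63*(-20 - 1/(28 - 14) + (-1/(28 - 14))²)/2 - (-20 - 1/(28 - 14) + (-1/(28 - 14))²)²/2) = 1/(4458 - 63*(-20 - 1/14 + (-1/14)²)/2 - (-20 - 1/14 + (-1/14)²)²/2) = 1/(4458 - 63*(-20 - 1/14 + 1/196)/2 - (-20 - 1/14 + 1/196)²/2) = 1/(4458 - 63/2*(-3933/196) - (-3933/196)²/2) = 1/(4458 + 35397/56 - ½*15468489/38416) = 1/(4458 + 35397/56 - 15468489/76832) = 1/(375613251/76832) = 76832/375613251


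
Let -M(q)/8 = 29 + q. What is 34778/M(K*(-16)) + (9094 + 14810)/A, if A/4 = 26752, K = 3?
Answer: 765863/3344 ≈ 229.03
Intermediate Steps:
A = 107008 (A = 4*26752 = 107008)
M(q) = -232 - 8*q (M(q) = -8*(29 + q) = -232 - 8*q)
34778/M(K*(-16)) + (9094 + 14810)/A = 34778/(-232 - 24*(-16)) + (9094 + 14810)/107008 = 34778/(-232 - 8*(-48)) + 23904*(1/107008) = 34778/(-232 + 384) + 747/3344 = 34778/152 + 747/3344 = 34778*(1/152) + 747/3344 = 17389/76 + 747/3344 = 765863/3344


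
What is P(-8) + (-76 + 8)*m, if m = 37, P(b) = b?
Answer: -2524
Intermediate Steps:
P(-8) + (-76 + 8)*m = -8 + (-76 + 8)*37 = -8 - 68*37 = -8 - 2516 = -2524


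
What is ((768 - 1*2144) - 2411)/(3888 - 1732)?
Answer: -541/308 ≈ -1.7565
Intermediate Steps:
((768 - 1*2144) - 2411)/(3888 - 1732) = ((768 - 2144) - 2411)/2156 = (-1376 - 2411)*(1/2156) = -3787*1/2156 = -541/308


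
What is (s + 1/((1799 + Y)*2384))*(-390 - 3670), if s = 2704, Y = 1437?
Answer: -21173248446455/1928656 ≈ -1.0978e+7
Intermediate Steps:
(s + 1/((1799 + Y)*2384))*(-390 - 3670) = (2704 + 1/((1799 + 1437)*2384))*(-390 - 3670) = (2704 + (1/2384)/3236)*(-4060) = (2704 + (1/3236)*(1/2384))*(-4060) = (2704 + 1/7714624)*(-4060) = (20860343297/7714624)*(-4060) = -21173248446455/1928656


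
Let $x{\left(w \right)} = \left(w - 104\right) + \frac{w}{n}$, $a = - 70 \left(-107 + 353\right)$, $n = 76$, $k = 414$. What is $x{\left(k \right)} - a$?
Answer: $\frac{666347}{38} \approx 17535.0$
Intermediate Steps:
$a = -17220$ ($a = \left(-70\right) 246 = -17220$)
$x{\left(w \right)} = -104 + \frac{77 w}{76}$ ($x{\left(w \right)} = \left(w - 104\right) + \frac{w}{76} = \left(w - 104\right) + w \frac{1}{76} = \left(-104 + w\right) + \frac{w}{76} = -104 + \frac{77 w}{76}$)
$x{\left(k \right)} - a = \left(-104 + \frac{77}{76} \cdot 414\right) - -17220 = \left(-104 + \frac{15939}{38}\right) + 17220 = \frac{11987}{38} + 17220 = \frac{666347}{38}$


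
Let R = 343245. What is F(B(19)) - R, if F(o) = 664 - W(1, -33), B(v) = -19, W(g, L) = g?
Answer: -342582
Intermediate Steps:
F(o) = 663 (F(o) = 664 - 1*1 = 664 - 1 = 663)
F(B(19)) - R = 663 - 1*343245 = 663 - 343245 = -342582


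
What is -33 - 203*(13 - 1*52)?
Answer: 7884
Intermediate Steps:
-33 - 203*(13 - 1*52) = -33 - 203*(13 - 52) = -33 - 203*(-39) = -33 + 7917 = 7884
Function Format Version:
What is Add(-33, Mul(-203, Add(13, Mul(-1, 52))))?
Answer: 7884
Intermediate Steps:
Add(-33, Mul(-203, Add(13, Mul(-1, 52)))) = Add(-33, Mul(-203, Add(13, -52))) = Add(-33, Mul(-203, -39)) = Add(-33, 7917) = 7884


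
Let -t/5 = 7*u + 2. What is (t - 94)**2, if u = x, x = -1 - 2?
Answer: 1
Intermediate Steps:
x = -3
u = -3
t = 95 (t = -5*(7*(-3) + 2) = -5*(-21 + 2) = -5*(-19) = 95)
(t - 94)**2 = (95 - 94)**2 = 1**2 = 1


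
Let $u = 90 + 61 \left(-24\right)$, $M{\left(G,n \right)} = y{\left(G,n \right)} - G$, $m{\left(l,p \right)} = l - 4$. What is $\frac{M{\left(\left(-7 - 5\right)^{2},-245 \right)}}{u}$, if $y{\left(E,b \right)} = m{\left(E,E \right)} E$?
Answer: $- \frac{3336}{229} \approx -14.568$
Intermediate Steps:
$m{\left(l,p \right)} = -4 + l$ ($m{\left(l,p \right)} = l - 4 = -4 + l$)
$y{\left(E,b \right)} = E \left(-4 + E\right)$ ($y{\left(E,b \right)} = \left(-4 + E\right) E = E \left(-4 + E\right)$)
$M{\left(G,n \right)} = - G + G \left(-4 + G\right)$ ($M{\left(G,n \right)} = G \left(-4 + G\right) - G = - G + G \left(-4 + G\right)$)
$u = -1374$ ($u = 90 - 1464 = -1374$)
$\frac{M{\left(\left(-7 - 5\right)^{2},-245 \right)}}{u} = \frac{\left(-7 - 5\right)^{2} \left(-5 + \left(-7 - 5\right)^{2}\right)}{-1374} = \left(-12\right)^{2} \left(-5 + \left(-12\right)^{2}\right) \left(- \frac{1}{1374}\right) = 144 \left(-5 + 144\right) \left(- \frac{1}{1374}\right) = 144 \cdot 139 \left(- \frac{1}{1374}\right) = 20016 \left(- \frac{1}{1374}\right) = - \frac{3336}{229}$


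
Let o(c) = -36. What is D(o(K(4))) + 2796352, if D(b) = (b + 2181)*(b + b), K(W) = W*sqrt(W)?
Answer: 2641912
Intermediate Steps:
K(W) = W**(3/2)
D(b) = 2*b*(2181 + b) (D(b) = (2181 + b)*(2*b) = 2*b*(2181 + b))
D(o(K(4))) + 2796352 = 2*(-36)*(2181 - 36) + 2796352 = 2*(-36)*2145 + 2796352 = -154440 + 2796352 = 2641912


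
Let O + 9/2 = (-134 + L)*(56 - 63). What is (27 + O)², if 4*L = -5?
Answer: 15031129/16 ≈ 9.3945e+5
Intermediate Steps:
L = -5/4 (L = (¼)*(-5) = -5/4 ≈ -1.2500)
O = 3769/4 (O = -9/2 + (-134 - 5/4)*(56 - 63) = -9/2 - 541/4*(-7) = -9/2 + 3787/4 = 3769/4 ≈ 942.25)
(27 + O)² = (27 + 3769/4)² = (3877/4)² = 15031129/16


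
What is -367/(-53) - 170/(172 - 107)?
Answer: 2969/689 ≈ 4.3091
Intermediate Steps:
-367/(-53) - 170/(172 - 107) = -367*(-1/53) - 170/65 = 367/53 - 170*1/65 = 367/53 - 34/13 = 2969/689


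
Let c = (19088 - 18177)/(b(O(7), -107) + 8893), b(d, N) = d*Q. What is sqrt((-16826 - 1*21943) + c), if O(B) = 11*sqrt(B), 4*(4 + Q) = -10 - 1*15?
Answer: sqrt(-1379087224 + 17484819*sqrt(7))/sqrt(35572 - 451*sqrt(7)) ≈ 196.9*I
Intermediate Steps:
Q = -41/4 (Q = -4 + (-10 - 1*15)/4 = -4 + (-10 - 15)/4 = -4 + (1/4)*(-25) = -4 - 25/4 = -41/4 ≈ -10.250)
b(d, N) = -41*d/4 (b(d, N) = d*(-41/4) = -41*d/4)
c = 911/(8893 - 451*sqrt(7)/4) (c = (19088 - 18177)/(-451*sqrt(7)/4 + 8893) = 911/(-451*sqrt(7)/4 + 8893) = 911/(8893 - 451*sqrt(7)/4) ≈ 0.10600)
sqrt((-16826 - 1*21943) + c) = sqrt((-16826 - 1*21943) + (129624368/1263943377 + 1643444*sqrt(7)/1263943377)) = sqrt((-16826 - 21943) + (129624368/1263943377 + 1643444*sqrt(7)/1263943377)) = sqrt(-38769 + (129624368/1263943377 + 1643444*sqrt(7)/1263943377)) = sqrt(-49001691158545/1263943377 + 1643444*sqrt(7)/1263943377)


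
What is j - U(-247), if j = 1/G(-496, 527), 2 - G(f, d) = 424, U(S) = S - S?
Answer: -1/422 ≈ -0.0023697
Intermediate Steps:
U(S) = 0
G(f, d) = -422 (G(f, d) = 2 - 1*424 = 2 - 424 = -422)
j = -1/422 (j = 1/(-422) = -1/422 ≈ -0.0023697)
j - U(-247) = -1/422 - 1*0 = -1/422 + 0 = -1/422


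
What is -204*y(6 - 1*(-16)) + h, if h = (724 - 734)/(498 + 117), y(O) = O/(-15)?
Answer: 183998/615 ≈ 299.18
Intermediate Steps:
y(O) = -O/15 (y(O) = O*(-1/15) = -O/15)
h = -2/123 (h = -10/615 = -10*1/615 = -2/123 ≈ -0.016260)
-204*y(6 - 1*(-16)) + h = -(-68)*(6 - 1*(-16))/5 - 2/123 = -(-68)*(6 + 16)/5 - 2/123 = -(-68)*22/5 - 2/123 = -204*(-22/15) - 2/123 = 1496/5 - 2/123 = 183998/615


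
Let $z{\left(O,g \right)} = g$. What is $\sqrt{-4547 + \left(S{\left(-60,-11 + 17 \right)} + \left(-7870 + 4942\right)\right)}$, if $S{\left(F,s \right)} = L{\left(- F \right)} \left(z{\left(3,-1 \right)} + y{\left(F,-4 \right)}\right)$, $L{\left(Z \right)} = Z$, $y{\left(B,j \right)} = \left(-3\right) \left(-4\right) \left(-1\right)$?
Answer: $i \sqrt{8255} \approx 90.857 i$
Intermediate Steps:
$y{\left(B,j \right)} = -12$ ($y{\left(B,j \right)} = 12 \left(-1\right) = -12$)
$S{\left(F,s \right)} = 13 F$ ($S{\left(F,s \right)} = - F \left(-1 - 12\right) = - F \left(-13\right) = 13 F$)
$\sqrt{-4547 + \left(S{\left(-60,-11 + 17 \right)} + \left(-7870 + 4942\right)\right)} = \sqrt{-4547 + \left(13 \left(-60\right) + \left(-7870 + 4942\right)\right)} = \sqrt{-4547 - 3708} = \sqrt{-8255} = i \sqrt{8255}$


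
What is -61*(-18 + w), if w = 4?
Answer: 854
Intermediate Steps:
-61*(-18 + w) = -61*(-18 + 4) = -61*(-14) = 854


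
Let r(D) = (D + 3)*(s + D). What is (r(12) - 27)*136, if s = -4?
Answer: 12648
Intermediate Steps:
r(D) = (-4 + D)*(3 + D) (r(D) = (D + 3)*(-4 + D) = (3 + D)*(-4 + D) = (-4 + D)*(3 + D))
(r(12) - 27)*136 = ((-12 + 12**2 - 1*12) - 27)*136 = ((-12 + 144 - 12) - 27)*136 = (120 - 27)*136 = 93*136 = 12648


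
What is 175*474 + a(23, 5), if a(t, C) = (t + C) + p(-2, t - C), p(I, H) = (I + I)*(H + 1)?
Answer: 82902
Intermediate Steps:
p(I, H) = 2*I*(1 + H) (p(I, H) = (2*I)*(1 + H) = 2*I*(1 + H))
a(t, C) = -4 - 3*t + 5*C (a(t, C) = (t + C) + 2*(-2)*(1 + (t - C)) = (C + t) + 2*(-2)*(1 + t - C) = (C + t) + (-4 - 4*t + 4*C) = -4 - 3*t + 5*C)
175*474 + a(23, 5) = 175*474 + (-4 - 3*23 + 5*5) = 82950 + (-4 - 69 + 25) = 82950 - 48 = 82902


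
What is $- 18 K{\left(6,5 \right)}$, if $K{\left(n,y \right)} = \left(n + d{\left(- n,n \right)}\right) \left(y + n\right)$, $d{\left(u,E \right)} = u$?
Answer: $0$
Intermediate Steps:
$K{\left(n,y \right)} = 0$ ($K{\left(n,y \right)} = \left(n - n\right) \left(y + n\right) = 0 \left(n + y\right) = 0$)
$- 18 K{\left(6,5 \right)} = \left(-18\right) 0 = 0$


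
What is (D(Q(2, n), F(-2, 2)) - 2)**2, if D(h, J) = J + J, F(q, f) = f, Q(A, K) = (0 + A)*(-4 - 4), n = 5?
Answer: 4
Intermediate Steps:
Q(A, K) = -8*A (Q(A, K) = A*(-8) = -8*A)
D(h, J) = 2*J
(D(Q(2, n), F(-2, 2)) - 2)**2 = (2*2 - 2)**2 = (4 - 2)**2 = 2**2 = 4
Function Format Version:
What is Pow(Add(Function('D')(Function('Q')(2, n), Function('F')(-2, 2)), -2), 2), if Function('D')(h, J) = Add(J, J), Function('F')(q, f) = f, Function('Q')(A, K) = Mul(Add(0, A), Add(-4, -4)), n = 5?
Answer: 4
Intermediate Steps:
Function('Q')(A, K) = Mul(-8, A) (Function('Q')(A, K) = Mul(A, -8) = Mul(-8, A))
Function('D')(h, J) = Mul(2, J)
Pow(Add(Function('D')(Function('Q')(2, n), Function('F')(-2, 2)), -2), 2) = Pow(Add(Mul(2, 2), -2), 2) = Pow(Add(4, -2), 2) = Pow(2, 2) = 4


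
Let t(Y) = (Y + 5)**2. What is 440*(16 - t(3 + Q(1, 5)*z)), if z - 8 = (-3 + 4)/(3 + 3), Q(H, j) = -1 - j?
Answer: -732600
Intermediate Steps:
z = 49/6 (z = 8 + (-3 + 4)/(3 + 3) = 8 + 1/6 = 49/6 ≈ 8.1667)
t(Y) = (5 + Y)**2
440*(16 - t(3 + Q(1, 5)*z)) = 440*(16 - (5 + (3 + (-1 - 1*5)*(49/6)))**2) = 440*(16 - (5 + (3 + (-1 - 5)*(49/6)))**2) = 440*(16 - (5 + (3 - 6*49/6))**2) = 440*(16 - (5 + (3 - 49))**2) = 440*(16 - (5 - 46)**2) = 440*(16 - 1*(-41)**2) = 440*(16 - 1*1681) = 440*(16 - 1681) = 440*(-1665) = -732600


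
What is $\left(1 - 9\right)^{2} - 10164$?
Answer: $-10100$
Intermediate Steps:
$\left(1 - 9\right)^{2} - 10164 = \left(-8\right)^{2} - 10164 = 64 - 10164 = -10100$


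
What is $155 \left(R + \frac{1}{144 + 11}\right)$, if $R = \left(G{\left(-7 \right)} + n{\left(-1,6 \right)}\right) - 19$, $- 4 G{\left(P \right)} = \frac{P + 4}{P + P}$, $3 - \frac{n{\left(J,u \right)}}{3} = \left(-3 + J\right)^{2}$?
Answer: $- \frac{503849}{56} \approx -8997.3$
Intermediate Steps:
$n{\left(J,u \right)} = 9 - 3 \left(-3 + J\right)^{2}$
$G{\left(P \right)} = - \frac{4 + P}{8 P}$ ($G{\left(P \right)} = - \frac{\left(P + 4\right) \frac{1}{P + P}}{4} = - \frac{\left(4 + P\right) \frac{1}{2 P}}{4} = - \frac{\frac{1}{2} \frac{1}{P} \left(4 + P\right)}{4} = - \frac{4 + P}{8 P}$)
$R = - \frac{3251}{56}$ ($R = \left(\frac{-4 - -7}{8 \left(-7\right)} + \left(9 - 3 \left(-3 - 1\right)^{2}\right)\right) - 19 = \left(\frac{1}{8} \left(- \frac{1}{7}\right) \left(-4 + 7\right) + \left(9 - 3 \left(-4\right)^{2}\right)\right) - 19 = \left(\frac{1}{8} \left(- \frac{1}{7}\right) 3 + \left(9 - 48\right)\right) - 19 = \left(- \frac{3}{56} + \left(9 - 48\right)\right) - 19 = \left(- \frac{3}{56} - 39\right) - 19 = - \frac{2187}{56} - 19 = - \frac{3251}{56} \approx -58.054$)
$155 \left(R + \frac{1}{144 + 11}\right) = 155 \left(- \frac{3251}{56} + \frac{1}{144 + 11}\right) = 155 \left(- \frac{3251}{56} + \frac{1}{155}\right) = 155 \left(- \frac{503849}{8680}\right) = - \frac{503849}{56}$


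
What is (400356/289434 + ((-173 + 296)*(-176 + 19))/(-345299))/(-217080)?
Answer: -7990654801/1205291725437960 ≈ -6.6296e-6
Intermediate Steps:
(400356/289434 + ((-173 + 296)*(-176 + 19))/(-345299))/(-217080) = (400356*(1/289434) + (123*(-157))*(-1/345299))*(-1/217080) = (66726/48239 - 19311*(-1/345299))*(-1/217080) = (66726/48239 + 19311/345299)*(-1/217080) = (23971964403/16656878461)*(-1/217080) = -7990654801/1205291725437960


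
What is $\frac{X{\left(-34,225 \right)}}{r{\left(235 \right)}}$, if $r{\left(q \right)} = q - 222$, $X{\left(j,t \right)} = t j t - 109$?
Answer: $- \frac{1721359}{13} \approx -1.3241 \cdot 10^{5}$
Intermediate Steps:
$X{\left(j,t \right)} = -109 + j t^{2}$ ($X{\left(j,t \right)} = j t t - 109 = j t^{2} - 109 = -109 + j t^{2}$)
$r{\left(q \right)} = -222 + q$
$\frac{X{\left(-34,225 \right)}}{r{\left(235 \right)}} = \frac{-109 - 34 \cdot 225^{2}}{-222 + 235} = \frac{-109 - 1721250}{13} = \left(-109 - 1721250\right) \frac{1}{13} = \left(-1721359\right) \frac{1}{13} = - \frac{1721359}{13}$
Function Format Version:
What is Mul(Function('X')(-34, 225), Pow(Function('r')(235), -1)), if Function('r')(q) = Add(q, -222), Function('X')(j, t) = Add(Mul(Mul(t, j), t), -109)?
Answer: Rational(-1721359, 13) ≈ -1.3241e+5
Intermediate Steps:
Function('X')(j, t) = Add(-109, Mul(j, Pow(t, 2))) (Function('X')(j, t) = Add(Mul(Mul(j, t), t), -109) = Add(Mul(j, Pow(t, 2)), -109) = Add(-109, Mul(j, Pow(t, 2))))
Function('r')(q) = Add(-222, q)
Mul(Function('X')(-34, 225), Pow(Function('r')(235), -1)) = Mul(Add(-109, Mul(-34, Pow(225, 2))), Pow(Add(-222, 235), -1)) = Mul(Add(-109, Mul(-34, 50625)), Pow(13, -1)) = Mul(Add(-109, -1721250), Rational(1, 13)) = Mul(-1721359, Rational(1, 13)) = Rational(-1721359, 13)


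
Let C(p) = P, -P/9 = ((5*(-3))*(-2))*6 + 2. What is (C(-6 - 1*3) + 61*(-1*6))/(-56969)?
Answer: 2004/56969 ≈ 0.035177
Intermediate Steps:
P = -1638 (P = -9*(((5*(-3))*(-2))*6 + 2) = -9*(-15*(-2)*6 + 2) = -9*(30*6 + 2) = -9*(180 + 2) = -9*182 = -1638)
C(p) = -1638
(C(-6 - 1*3) + 61*(-1*6))/(-56969) = (-1638 + 61*(-1*6))/(-56969) = (-1638 + 61*(-6))*(-1/56969) = (-1638 - 366)*(-1/56969) = -2004*(-1/56969) = 2004/56969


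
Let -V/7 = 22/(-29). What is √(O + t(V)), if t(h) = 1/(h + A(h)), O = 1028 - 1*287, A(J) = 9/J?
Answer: √725394376535/31285 ≈ 27.224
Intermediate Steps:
V = 154/29 (V = -154/(-29) = -154*(-1)/29 = -7*(-22/29) = 154/29 ≈ 5.3103)
O = 741 (O = 1028 - 287 = 741)
t(h) = 1/(h + 9/h)
√(O + t(V)) = √(741 + 154/(29*(9 + (154/29)²))) = √(741 + 154/(29*(9 + 23716/841))) = √(741 + 154/(29*(31285/841))) = √(741 + (154/29)*(841/31285)) = √(741 + 4466/31285) = √(23186651/31285) = √725394376535/31285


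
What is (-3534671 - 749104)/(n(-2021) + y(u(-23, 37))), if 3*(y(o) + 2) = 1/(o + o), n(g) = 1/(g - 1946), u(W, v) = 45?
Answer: 4588308564750/2138483 ≈ 2.1456e+6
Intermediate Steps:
n(g) = 1/(-1946 + g)
y(o) = -2 + 1/(6*o) (y(o) = -2 + 1/(3*(o + o)) = -2 + 1/(3*((2*o))) = -2 + (1/(2*o))/3 = -2 + 1/(6*o))
(-3534671 - 749104)/(n(-2021) + y(u(-23, 37))) = (-3534671 - 749104)/(1/(-1946 - 2021) + (-2 + (⅙)/45)) = -4283775/(1/(-3967) + (-2 + (⅙)*(1/45))) = -4283775/(-1/3967 + (-2 + 1/270)) = -4283775/(-1/3967 - 539/270) = -4283775/(-2138483/1071090) = -4283775*(-1071090/2138483) = 4588308564750/2138483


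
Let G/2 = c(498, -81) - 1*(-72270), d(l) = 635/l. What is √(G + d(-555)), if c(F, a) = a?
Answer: √1778867241/111 ≈ 379.97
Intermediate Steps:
G = 144378 (G = 2*(-81 - 1*(-72270)) = 2*(-81 + 72270) = 2*72189 = 144378)
√(G + d(-555)) = √(144378 + 635/(-555)) = √(144378 + 635*(-1/555)) = √(144378 - 127/111) = √(16025831/111) = √1778867241/111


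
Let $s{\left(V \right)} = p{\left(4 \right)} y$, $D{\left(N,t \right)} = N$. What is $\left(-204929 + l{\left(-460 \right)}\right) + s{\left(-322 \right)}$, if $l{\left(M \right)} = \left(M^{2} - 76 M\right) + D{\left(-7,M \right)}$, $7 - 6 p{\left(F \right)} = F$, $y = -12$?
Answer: $41618$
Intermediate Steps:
$p{\left(F \right)} = \frac{7}{6} - \frac{F}{6}$
$s{\left(V \right)} = -6$ ($s{\left(V \right)} = \left(\frac{7}{6} - \frac{2}{3}\right) \left(-12\right) = \frac{1}{2} \left(-12\right) = -6$)
$l{\left(M \right)} = -7 + M^{2} - 76 M$ ($l{\left(M \right)} = \left(M^{2} - 76 M\right) - 7 = -7 + M^{2} - 76 M$)
$\left(-204929 + l{\left(-460 \right)}\right) + s{\left(-322 \right)} = \left(-204929 - \left(-34953 - 211600\right)\right) - 6 = \left(-204929 + \left(-7 + 211600 + 34960\right)\right) - 6 = \left(-204929 + 246553\right) - 6 = 41624 - 6 = 41618$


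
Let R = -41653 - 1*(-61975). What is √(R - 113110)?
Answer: 2*I*√23197 ≈ 304.61*I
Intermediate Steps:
R = 20322 (R = -41653 + 61975 = 20322)
√(R - 113110) = √(20322 - 113110) = √(-92788) = 2*I*√23197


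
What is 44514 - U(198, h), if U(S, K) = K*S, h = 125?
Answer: 19764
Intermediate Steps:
44514 - U(198, h) = 44514 - 125*198 = 44514 - 1*24750 = 44514 - 24750 = 19764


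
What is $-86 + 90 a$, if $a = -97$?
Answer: $-8816$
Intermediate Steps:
$-86 + 90 a = -86 + 90 \left(-97\right) = -86 - 8730 = -8816$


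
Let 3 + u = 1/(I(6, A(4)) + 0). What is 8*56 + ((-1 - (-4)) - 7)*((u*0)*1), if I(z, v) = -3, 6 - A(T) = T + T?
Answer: 448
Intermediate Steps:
A(T) = 6 - 2*T (A(T) = 6 - (T + T) = 6 - 2*T)
u = -10/3 (u = -3 + 1/(-3 + 0) = -3 + 1/(-3) = -3 - ⅓ = -10/3 ≈ -3.3333)
8*56 + ((-1 - (-4)) - 7)*((u*0)*1) = 8*56 + ((-1 - (-4)) - 7)*(-10/3*0*1) = 448 + ((-1 - 1*(-4)) - 7)*(0*1) = 448 + ((-1 + 4) - 7)*0 = 448 + (3 - 7)*0 = 448 - 4*0 = 448 + 0 = 448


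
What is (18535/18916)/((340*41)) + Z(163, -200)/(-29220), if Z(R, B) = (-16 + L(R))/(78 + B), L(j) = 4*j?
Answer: 1948171157/7833410311280 ≈ 0.00024870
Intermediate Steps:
Z(R, B) = (-16 + 4*R)/(78 + B)
(18535/18916)/((340*41)) + Z(163, -200)/(-29220) = (18535/18916)/((340*41)) + (4*(-4 + 163)/(78 - 200))/(-29220) = (18535*(1/18916))/13940 + (4*159/(-122))*(-1/29220) = (18535/18916)*(1/13940) + (4*(-1/122)*159)*(-1/29220) = 3707/52737808 - 318/61*(-1/29220) = 3707/52737808 + 53/297070 = 1948171157/7833410311280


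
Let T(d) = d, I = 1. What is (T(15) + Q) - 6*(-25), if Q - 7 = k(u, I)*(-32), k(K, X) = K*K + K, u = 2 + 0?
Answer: -20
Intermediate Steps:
u = 2
k(K, X) = K + K**2 (k(K, X) = K**2 + K = K + K**2)
Q = -185 (Q = 7 + (2*(1 + 2))*(-32) = 7 + (2*3)*(-32) = 7 + 6*(-32) = 7 - 192 = -185)
(T(15) + Q) - 6*(-25) = (15 - 185) - 6*(-25) = -170 + 150 = -20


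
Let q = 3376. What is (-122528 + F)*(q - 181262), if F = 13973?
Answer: 19310414730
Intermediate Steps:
(-122528 + F)*(q - 181262) = (-122528 + 13973)*(3376 - 181262) = -108555*(-177886) = 19310414730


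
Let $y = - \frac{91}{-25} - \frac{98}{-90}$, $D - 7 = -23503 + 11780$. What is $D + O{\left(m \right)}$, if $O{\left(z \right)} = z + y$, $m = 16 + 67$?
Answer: $- \frac{2616361}{225} \approx -11628.0$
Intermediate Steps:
$D = -11716$ ($D = 7 + \left(-23503 + 11780\right) = 7 - 11723 = -11716$)
$m = 83$
$y = \frac{1064}{225}$ ($y = \left(-91\right) \left(- \frac{1}{25}\right) - - \frac{49}{45} = \frac{91}{25} + \frac{49}{45} = \frac{1064}{225} \approx 4.7289$)
$O{\left(z \right)} = \frac{1064}{225} + z$ ($O{\left(z \right)} = z + \frac{1064}{225} = \frac{1064}{225} + z$)
$D + O{\left(m \right)} = -11716 + \left(\frac{1064}{225} + 83\right) = -11716 + \frac{19739}{225} = - \frac{2616361}{225}$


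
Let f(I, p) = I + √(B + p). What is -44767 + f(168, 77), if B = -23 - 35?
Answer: -44599 + √19 ≈ -44595.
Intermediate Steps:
B = -58
f(I, p) = I + √(-58 + p)
-44767 + f(168, 77) = -44767 + (168 + √(-58 + 77)) = -44767 + (168 + √19) = -44599 + √19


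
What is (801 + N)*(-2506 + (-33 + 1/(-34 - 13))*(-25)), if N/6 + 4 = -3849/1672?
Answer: -536090325/418 ≈ -1.2825e+6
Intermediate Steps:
N = -31611/836 (N = -24 + 6*(-3849/1672) = -24 - 11547/836 = -31611/836 ≈ -37.812)
(801 + N)*(-2506 + (-33 + 1/(-34 - 13))*(-25)) = (801 - 31611/836)*(-2506 + (-33 + 1/(-34 - 13))*(-25)) = 638025*(-2506 + (-33 + 1/(-47))*(-25))/836 = 638025*(-2506 + (-33 - 1/47)*(-25))/836 = 638025*(-2506 - 1552/47*(-25))/836 = 638025*(-2506 + 38800/47)/836 = (638025/836)*(-78982/47) = -536090325/418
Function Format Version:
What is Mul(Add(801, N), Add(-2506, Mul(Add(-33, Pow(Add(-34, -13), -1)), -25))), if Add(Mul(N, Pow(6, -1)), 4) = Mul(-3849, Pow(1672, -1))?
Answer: Rational(-536090325, 418) ≈ -1.2825e+6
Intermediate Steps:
N = Rational(-31611, 836) (N = Add(-24, Mul(6, Mul(-3849, Pow(1672, -1)))) = Add(-24, Mul(6, Mul(-3849, Rational(1, 1672)))) = Add(-24, Mul(6, Rational(-3849, 1672))) = Add(-24, Rational(-11547, 836)) = Rational(-31611, 836) ≈ -37.812)
Mul(Add(801, N), Add(-2506, Mul(Add(-33, Pow(Add(-34, -13), -1)), -25))) = Mul(Add(801, Rational(-31611, 836)), Add(-2506, Mul(Add(-33, Pow(Add(-34, -13), -1)), -25))) = Mul(Rational(638025, 836), Add(-2506, Mul(Add(-33, Pow(-47, -1)), -25))) = Mul(Rational(638025, 836), Add(-2506, Mul(Add(-33, Rational(-1, 47)), -25))) = Mul(Rational(638025, 836), Add(-2506, Mul(Rational(-1552, 47), -25))) = Mul(Rational(638025, 836), Add(-2506, Rational(38800, 47))) = Mul(Rational(638025, 836), Rational(-78982, 47)) = Rational(-536090325, 418)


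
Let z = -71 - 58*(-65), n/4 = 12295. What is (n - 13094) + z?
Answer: 39785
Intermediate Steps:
n = 49180 (n = 4*12295 = 49180)
z = 3699 (z = -71 + 3770 = 3699)
(n - 13094) + z = (49180 - 13094) + 3699 = 36086 + 3699 = 39785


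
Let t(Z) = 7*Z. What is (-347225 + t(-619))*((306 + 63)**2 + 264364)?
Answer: -140807767950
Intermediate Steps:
(-347225 + t(-619))*((306 + 63)**2 + 264364) = (-347225 + 7*(-619))*((306 + 63)**2 + 264364) = (-347225 - 4333)*(369**2 + 264364) = -351558*(136161 + 264364) = -351558*400525 = -140807767950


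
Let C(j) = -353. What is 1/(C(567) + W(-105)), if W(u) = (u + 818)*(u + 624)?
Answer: 1/369694 ≈ 2.7049e-6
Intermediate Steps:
W(u) = (624 + u)*(818 + u) (W(u) = (818 + u)*(624 + u) = (624 + u)*(818 + u))
1/(C(567) + W(-105)) = 1/(-353 + (510432 + (-105)² + 1442*(-105))) = 1/(-353 + (510432 + 11025 - 151410)) = 1/(-353 + 370047) = 1/369694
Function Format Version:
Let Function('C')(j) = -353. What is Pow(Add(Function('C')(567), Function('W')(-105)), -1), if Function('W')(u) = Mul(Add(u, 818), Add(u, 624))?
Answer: Rational(1, 369694) ≈ 2.7049e-6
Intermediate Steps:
Function('W')(u) = Mul(Add(624, u), Add(818, u)) (Function('W')(u) = Mul(Add(818, u), Add(624, u)) = Mul(Add(624, u), Add(818, u)))
Pow(Add(Function('C')(567), Function('W')(-105)), -1) = Pow(Add(-353, Add(510432, Pow(-105, 2), Mul(1442, -105))), -1) = Pow(Add(-353, Add(510432, 11025, -151410)), -1) = Pow(Add(-353, 370047), -1) = Pow(369694, -1) = Rational(1, 369694)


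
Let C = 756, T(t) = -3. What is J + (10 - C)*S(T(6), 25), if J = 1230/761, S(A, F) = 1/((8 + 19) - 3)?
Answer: -269093/9132 ≈ -29.467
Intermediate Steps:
S(A, F) = 1/24 (S(A, F) = 1/(27 - 3) = 1/24)
J = 1230/761 (J = 1230*(1/761) = 1230/761 ≈ 1.6163)
J + (10 - C)*S(T(6), 25) = 1230/761 + (10 - 1*756)*(1/24) = 1230/761 + (10 - 756)*(1/24) = 1230/761 - 746*1/24 = 1230/761 - 373/12 = -269093/9132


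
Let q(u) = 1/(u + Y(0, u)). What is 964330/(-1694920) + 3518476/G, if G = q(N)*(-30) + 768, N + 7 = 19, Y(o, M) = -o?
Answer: 1192559429461/259492252 ≈ 4595.7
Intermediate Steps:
N = 12 (N = -7 + 19 = 12)
q(u) = 1/u (q(u) = 1/(u - 1*0) = 1/(u + 0) = 1/u)
G = 1531/2 (G = -30/12 + 768 = (1/12)*(-30) + 768 = -5/2 + 768 = 1531/2 ≈ 765.50)
964330/(-1694920) + 3518476/G = 964330/(-1694920) + 3518476/(1531/2) = 964330*(-1/1694920) + 3518476*(2/1531) = -96433/169492 + 7036952/1531 = 1192559429461/259492252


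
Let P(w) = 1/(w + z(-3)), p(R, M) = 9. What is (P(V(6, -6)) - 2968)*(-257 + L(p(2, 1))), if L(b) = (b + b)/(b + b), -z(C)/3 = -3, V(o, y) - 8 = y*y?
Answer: 40269568/53 ≈ 7.5980e+5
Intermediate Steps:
V(o, y) = 8 + y**2 (V(o, y) = 8 + y*y = 8 + y**2)
z(C) = 9 (z(C) = -3*(-3) = 9)
L(b) = 1 (L(b) = (2*b)/((2*b)) = (2*b)*(1/(2*b)) = 1)
P(w) = 1/(9 + w) (P(w) = 1/(w + 9) = 1/(9 + w))
(P(V(6, -6)) - 2968)*(-257 + L(p(2, 1))) = (1/(9 + (8 + (-6)**2)) - 2968)*(-257 + 1) = (1/(9 + (8 + 36)) - 2968)*(-256) = (1/(9 + 44) - 2968)*(-256) = (1/53 - 2968)*(-256) = -157303/53*(-256) = 40269568/53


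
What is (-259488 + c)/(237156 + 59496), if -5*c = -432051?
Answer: -288463/494420 ≈ -0.58344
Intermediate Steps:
c = 432051/5 (c = -1/5*(-432051) = 432051/5 ≈ 86410.)
(-259488 + c)/(237156 + 59496) = (-259488 + 432051/5)/(237156 + 59496) = -865389/5/296652 = -865389/5*1/296652 = -288463/494420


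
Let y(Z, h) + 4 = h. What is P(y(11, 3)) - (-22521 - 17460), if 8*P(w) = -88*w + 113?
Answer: 320049/8 ≈ 40006.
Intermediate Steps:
y(Z, h) = -4 + h
P(w) = 113/8 - 11*w (P(w) = (-88*w + 113)/8 = (113 - 88*w)/8 = 113/8 - 11*w)
P(y(11, 3)) - (-22521 - 17460) = (113/8 - 11*(-4 + 3)) - (-22521 - 17460) = (113/8 - 11*(-1)) - 1*(-39981) = (113/8 + 11) + 39981 = 201/8 + 39981 = 320049/8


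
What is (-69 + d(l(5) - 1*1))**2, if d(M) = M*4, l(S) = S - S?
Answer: 5329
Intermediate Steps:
l(S) = 0
d(M) = 4*M
(-69 + d(l(5) - 1*1))**2 = (-69 + 4*(0 - 1*1))**2 = (-69 + 4*(0 - 1))**2 = (-69 + 4*(-1))**2 = (-69 - 4)**2 = (-73)**2 = 5329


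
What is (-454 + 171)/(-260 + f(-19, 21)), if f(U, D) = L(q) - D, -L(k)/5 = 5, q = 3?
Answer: 283/306 ≈ 0.92484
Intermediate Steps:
L(k) = -25 (L(k) = -5*5 = -25)
f(U, D) = -25 - D
(-454 + 171)/(-260 + f(-19, 21)) = (-454 + 171)/(-260 + (-25 - 1*21)) = -283/(-260 + (-25 - 21)) = -283/(-260 - 46) = -283/(-306) = -283*(-1/306) = 283/306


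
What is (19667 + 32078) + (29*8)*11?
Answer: 54297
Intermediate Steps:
(19667 + 32078) + (29*8)*11 = 51745 + 232*11 = 51745 + 2552 = 54297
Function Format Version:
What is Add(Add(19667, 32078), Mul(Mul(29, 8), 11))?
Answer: 54297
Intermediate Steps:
Add(Add(19667, 32078), Mul(Mul(29, 8), 11)) = Add(51745, Mul(232, 11)) = Add(51745, 2552) = 54297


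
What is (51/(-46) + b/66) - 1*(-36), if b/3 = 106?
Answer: 20093/506 ≈ 39.709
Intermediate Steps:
b = 318 (b = 3*106 = 318)
(51/(-46) + b/66) - 1*(-36) = (51/(-46) + 318/66) - 1*(-36) = (51*(-1/46) + 318*(1/66)) + 36 = (-51/46 + 53/11) + 36 = 1877/506 + 36 = 20093/506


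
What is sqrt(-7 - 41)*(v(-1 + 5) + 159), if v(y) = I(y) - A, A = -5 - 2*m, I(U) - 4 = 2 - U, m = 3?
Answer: 688*I*sqrt(3) ≈ 1191.7*I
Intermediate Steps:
I(U) = 6 - U (I(U) = 4 + (2 - U) = 6 - U)
A = -11 (A = -5 - 2*3 = -5 - 6 = -11)
v(y) = 17 - y (v(y) = (6 - y) - 1*(-11) = (6 - y) + 11 = 17 - y)
sqrt(-7 - 41)*(v(-1 + 5) + 159) = sqrt(-7 - 41)*((17 - (-1 + 5)) + 159) = sqrt(-48)*((17 - 1*4) + 159) = (4*I*sqrt(3))*((17 - 4) + 159) = (4*I*sqrt(3))*(13 + 159) = (4*I*sqrt(3))*172 = 688*I*sqrt(3)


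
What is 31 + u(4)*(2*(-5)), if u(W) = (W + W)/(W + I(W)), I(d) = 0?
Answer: 11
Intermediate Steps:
u(W) = 2 (u(W) = (W + W)/(W + 0) = (2*W)/W = 2)
31 + u(4)*(2*(-5)) = 31 + 2*(2*(-5)) = 31 + 2*(-10) = 31 - 20 = 11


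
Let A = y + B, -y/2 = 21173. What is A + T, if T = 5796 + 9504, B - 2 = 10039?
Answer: -17005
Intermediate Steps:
y = -42346 (y = -2*21173 = -42346)
B = 10041 (B = 2 + 10039 = 10041)
T = 15300
A = -32305 (A = -42346 + 10041 = -32305)
A + T = -32305 + 15300 = -17005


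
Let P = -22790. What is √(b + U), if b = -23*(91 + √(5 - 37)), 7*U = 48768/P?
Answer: √(-13318563775685 - 585345880700*I*√2)/79765 ≈ 1.4212 - 45.775*I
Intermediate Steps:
U = -24384/79765 (U = (48768/(-22790))/7 = (48768*(-1/22790))/7 = (⅐)*(-24384/11395) = -24384/79765 ≈ -0.30570)
b = -2093 - 92*I*√2 (b = -23*(91 + √(-32)) = -23*(91 + 4*I*√2) = -2093 - 92*I*√2 ≈ -2093.0 - 130.11*I)
√(b + U) = √((-2093 - 92*I*√2) - 24384/79765) = √(-166972529/79765 - 92*I*√2)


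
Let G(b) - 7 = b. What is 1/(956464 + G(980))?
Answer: 1/957451 ≈ 1.0444e-6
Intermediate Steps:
G(b) = 7 + b
1/(956464 + G(980)) = 1/(956464 + (7 + 980)) = 1/(956464 + 987) = 1/957451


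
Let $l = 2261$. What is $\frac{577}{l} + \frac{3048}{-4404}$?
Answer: $- \frac{362535}{829787} \approx -0.4369$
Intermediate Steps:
$\frac{577}{l} + \frac{3048}{-4404} = \frac{577}{2261} + \frac{3048}{-4404} = 577 \cdot \frac{1}{2261} + 3048 \left(- \frac{1}{4404}\right) = \frac{577}{2261} - \frac{254}{367} = - \frac{362535}{829787}$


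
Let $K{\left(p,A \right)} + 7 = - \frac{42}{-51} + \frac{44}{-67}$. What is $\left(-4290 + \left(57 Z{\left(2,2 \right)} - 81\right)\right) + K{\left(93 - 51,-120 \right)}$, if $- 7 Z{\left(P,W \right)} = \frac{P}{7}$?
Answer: $- \frac{244461094}{55811} \approx -4380.2$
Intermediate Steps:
$Z{\left(P,W \right)} = - \frac{P}{49}$ ($Z{\left(P,W \right)} = - \frac{P \frac{1}{7}}{7} = - \frac{\frac{1}{7} P}{7} = - \frac{P}{49}$)
$K{\left(p,A \right)} = - \frac{7783}{1139}$ ($K{\left(p,A \right)} = -7 + \left(- \frac{42}{-51} + \frac{44}{-67}\right) = -7 + \left(\left(-42\right) \left(- \frac{1}{51}\right) + 44 \left(- \frac{1}{67}\right)\right) = -7 + \left(\frac{14}{17} - \frac{44}{67}\right) = -7 + \frac{190}{1139} = - \frac{7783}{1139}$)
$\left(-4290 + \left(57 Z{\left(2,2 \right)} - 81\right)\right) + K{\left(93 - 51,-120 \right)} = \left(-4290 - \left(81 - 57 \left(\left(- \frac{1}{49}\right) 2\right)\right)\right) - \frac{7783}{1139} = \left(-4290 + \left(57 \left(- \frac{2}{49}\right) - 81\right)\right) - \frac{7783}{1139} = \left(-4290 - \frac{4083}{49}\right) - \frac{7783}{1139} = - \frac{214293}{49} - \frac{7783}{1139} = - \frac{244461094}{55811}$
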